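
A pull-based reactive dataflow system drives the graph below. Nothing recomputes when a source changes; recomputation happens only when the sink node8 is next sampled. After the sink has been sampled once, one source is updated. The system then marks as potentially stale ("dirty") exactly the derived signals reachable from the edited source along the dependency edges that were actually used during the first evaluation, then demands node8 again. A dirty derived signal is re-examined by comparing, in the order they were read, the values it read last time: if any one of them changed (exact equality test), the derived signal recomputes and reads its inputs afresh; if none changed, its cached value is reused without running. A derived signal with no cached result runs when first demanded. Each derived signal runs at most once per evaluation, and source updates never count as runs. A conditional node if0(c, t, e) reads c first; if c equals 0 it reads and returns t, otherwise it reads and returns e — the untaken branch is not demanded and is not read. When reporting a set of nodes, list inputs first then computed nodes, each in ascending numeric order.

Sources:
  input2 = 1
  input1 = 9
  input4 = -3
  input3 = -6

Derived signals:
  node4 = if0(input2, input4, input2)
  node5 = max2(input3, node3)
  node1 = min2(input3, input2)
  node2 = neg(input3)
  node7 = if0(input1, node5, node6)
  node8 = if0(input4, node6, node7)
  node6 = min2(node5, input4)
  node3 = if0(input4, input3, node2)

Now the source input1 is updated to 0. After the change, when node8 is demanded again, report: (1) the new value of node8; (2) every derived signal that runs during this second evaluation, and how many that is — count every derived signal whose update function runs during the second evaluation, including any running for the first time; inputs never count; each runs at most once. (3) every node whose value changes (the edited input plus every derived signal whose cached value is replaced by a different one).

First evaluation (everything demanded from the output):
  node2 = neg(-6) = 6
  node3 = if0(input4=-3 -> else branch node2) = 6
  node5 = max2(-6, 6) = 6
  node6 = min2(6, -3) = -3
  node7 = if0(input1=9 -> else branch node6) = -3
  node8 = if0(input4=-3 -> else branch node7) = -3

Propagation after the edit:
  node7: runs — input1 9->0; result 6.
  node8: runs — node7 -3->6; result 6.

New value of node8: 6.
Derived signals that run: node7, node8 — 2 in total.
Values that change: input1, node7, node8.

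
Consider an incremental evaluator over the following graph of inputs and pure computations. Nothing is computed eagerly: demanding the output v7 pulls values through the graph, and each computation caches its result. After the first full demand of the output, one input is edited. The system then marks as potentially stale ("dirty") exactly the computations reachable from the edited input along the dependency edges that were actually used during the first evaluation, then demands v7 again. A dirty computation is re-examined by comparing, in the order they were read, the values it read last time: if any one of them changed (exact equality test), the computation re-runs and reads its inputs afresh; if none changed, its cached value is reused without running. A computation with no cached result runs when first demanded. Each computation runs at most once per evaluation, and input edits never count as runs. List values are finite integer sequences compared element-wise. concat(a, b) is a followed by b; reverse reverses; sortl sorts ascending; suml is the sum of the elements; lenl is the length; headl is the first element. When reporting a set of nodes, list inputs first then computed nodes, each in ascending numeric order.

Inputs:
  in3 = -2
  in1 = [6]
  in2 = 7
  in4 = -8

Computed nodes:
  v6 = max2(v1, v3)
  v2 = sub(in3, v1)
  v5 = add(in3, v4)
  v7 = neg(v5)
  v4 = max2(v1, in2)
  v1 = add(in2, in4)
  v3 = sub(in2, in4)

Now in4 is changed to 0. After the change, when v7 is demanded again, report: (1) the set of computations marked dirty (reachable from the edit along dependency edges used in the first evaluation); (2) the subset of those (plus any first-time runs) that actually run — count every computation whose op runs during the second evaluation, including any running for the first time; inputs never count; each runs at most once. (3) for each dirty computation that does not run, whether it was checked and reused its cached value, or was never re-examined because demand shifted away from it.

Initial pass — values computed on the first demand:
  v1 = add(7, -8) = -1
  v4 = max2(-1, 7) = 7
  v5 = add(-2, 7) = 5
  v7 = neg(5) = -5

Second demand — change propagation:
  v1: re-runs because in4 -8->0; new result 7.
  v4: re-runs because v1 -1->7; new result 7 (unchanged).
  v5: re-examined; everything it read last time is the same (in3 unchanged, v4 unchanged) — cache 5 kept, no run.
  v7: re-examined; everything it read last time is the same (v5 unchanged) — cache -5 kept, no run.

The important point: v4 recomputes to an identical value, and the output ends up unchanged.

Dirty set: v1, v4, v5, v7.
Run set: v1, v4 (2 run).
Re-examined without running (cache reused): v5, v7.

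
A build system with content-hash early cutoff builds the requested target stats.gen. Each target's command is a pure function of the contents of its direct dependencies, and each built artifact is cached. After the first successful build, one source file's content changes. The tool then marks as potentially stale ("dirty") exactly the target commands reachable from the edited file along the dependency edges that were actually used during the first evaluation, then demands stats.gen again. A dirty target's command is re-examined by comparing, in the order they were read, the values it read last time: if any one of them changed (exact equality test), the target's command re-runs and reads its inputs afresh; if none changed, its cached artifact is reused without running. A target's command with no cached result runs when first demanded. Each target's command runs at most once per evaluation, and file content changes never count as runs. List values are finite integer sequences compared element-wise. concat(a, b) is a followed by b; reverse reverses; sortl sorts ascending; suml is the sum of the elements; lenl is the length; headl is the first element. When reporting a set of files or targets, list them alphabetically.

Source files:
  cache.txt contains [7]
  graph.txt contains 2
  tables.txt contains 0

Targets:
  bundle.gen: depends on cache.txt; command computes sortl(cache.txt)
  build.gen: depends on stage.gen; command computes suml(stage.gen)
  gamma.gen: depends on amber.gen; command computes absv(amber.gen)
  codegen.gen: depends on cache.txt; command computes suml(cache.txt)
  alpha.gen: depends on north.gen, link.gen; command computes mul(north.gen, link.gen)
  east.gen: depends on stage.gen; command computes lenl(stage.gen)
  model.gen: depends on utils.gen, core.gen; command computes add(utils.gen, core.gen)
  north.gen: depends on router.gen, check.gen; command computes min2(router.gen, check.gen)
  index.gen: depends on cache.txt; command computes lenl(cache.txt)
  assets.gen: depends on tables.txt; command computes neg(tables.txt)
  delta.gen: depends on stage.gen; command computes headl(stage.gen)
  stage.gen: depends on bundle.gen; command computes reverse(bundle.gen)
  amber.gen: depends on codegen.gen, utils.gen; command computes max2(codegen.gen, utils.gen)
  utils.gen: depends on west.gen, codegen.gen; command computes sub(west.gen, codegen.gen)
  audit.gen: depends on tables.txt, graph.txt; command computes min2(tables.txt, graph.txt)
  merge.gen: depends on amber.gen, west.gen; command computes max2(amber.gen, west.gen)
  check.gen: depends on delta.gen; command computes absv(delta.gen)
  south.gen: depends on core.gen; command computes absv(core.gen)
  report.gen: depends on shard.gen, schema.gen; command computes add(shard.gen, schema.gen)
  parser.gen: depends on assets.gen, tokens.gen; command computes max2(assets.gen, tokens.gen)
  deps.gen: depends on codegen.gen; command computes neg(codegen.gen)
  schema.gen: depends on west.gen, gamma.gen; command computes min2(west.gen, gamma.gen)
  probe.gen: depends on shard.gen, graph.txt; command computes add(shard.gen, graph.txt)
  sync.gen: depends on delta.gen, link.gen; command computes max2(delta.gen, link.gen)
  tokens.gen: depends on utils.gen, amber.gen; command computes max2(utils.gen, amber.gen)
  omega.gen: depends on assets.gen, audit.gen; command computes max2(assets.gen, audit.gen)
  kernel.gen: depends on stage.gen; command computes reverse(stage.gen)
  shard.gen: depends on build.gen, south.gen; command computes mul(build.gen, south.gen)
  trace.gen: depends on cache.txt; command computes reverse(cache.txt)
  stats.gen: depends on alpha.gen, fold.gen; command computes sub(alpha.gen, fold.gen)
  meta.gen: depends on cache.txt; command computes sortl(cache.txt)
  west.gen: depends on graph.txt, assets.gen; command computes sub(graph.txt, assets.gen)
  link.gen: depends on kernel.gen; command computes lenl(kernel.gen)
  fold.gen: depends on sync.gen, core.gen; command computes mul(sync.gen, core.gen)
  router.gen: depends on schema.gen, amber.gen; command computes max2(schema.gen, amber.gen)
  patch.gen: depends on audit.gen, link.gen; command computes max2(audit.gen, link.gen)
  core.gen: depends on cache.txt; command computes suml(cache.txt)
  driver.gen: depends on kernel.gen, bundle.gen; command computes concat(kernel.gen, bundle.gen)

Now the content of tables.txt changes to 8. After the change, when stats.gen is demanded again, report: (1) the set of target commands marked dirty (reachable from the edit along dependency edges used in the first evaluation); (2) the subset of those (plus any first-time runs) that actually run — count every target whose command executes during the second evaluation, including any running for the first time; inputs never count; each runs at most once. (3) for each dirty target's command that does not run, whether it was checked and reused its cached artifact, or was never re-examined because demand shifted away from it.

First evaluation (everything demanded from the output):
  assets.gen = neg(0) = 0
  bundle.gen = sortl([7]) = [7]
  codegen.gen = suml([7]) = 7
  core.gen = suml([7]) = 7
  stage.gen = reverse([7]) = [7]
  delta.gen = headl([7]) = 7
  check.gen = absv(7) = 7
  kernel.gen = reverse([7]) = [7]
  link.gen = lenl([7]) = 1
  sync.gen = max2(7, 1) = 7
  fold.gen = mul(7, 7) = 49
  west.gen = sub(2, 0) = 2
  utils.gen = sub(2, 7) = -5
  amber.gen = max2(7, -5) = 7
  gamma.gen = absv(7) = 7
  schema.gen = min2(2, 7) = 2
  router.gen = max2(2, 7) = 7
  north.gen = min2(7, 7) = 7
  alpha.gen = mul(7, 1) = 7
  stats.gen = sub(7, 49) = -42

Propagation after the edit:
  assets.gen: runs — tables.txt 0->8; result -8.
  west.gen: runs — assets.gen 0->-8; result 10.
  utils.gen: runs — west.gen 2->10; result 3.
  amber.gen: runs — utils.gen -5->3; result 7 (same value as before).
  gamma.gen: checked — values it read are unchanged (amber.gen unchanged); reused cached 7 without running.
  schema.gen: runs — west.gen 2->10; result 7.
  router.gen: runs — schema.gen 2->7; result 7 (same value as before).
  north.gen: checked — values it read are unchanged (router.gen unchanged, check.gen unchanged); reused cached 7 without running.
  alpha.gen: checked — values it read are unchanged (north.gen unchanged, link.gen unchanged); reused cached 7 without running.
  stats.gen: checked — values it read are unchanged (alpha.gen unchanged, fold.gen unchanged); reused cached -42 without running.

Key observation: the cutoff stops propagation at gamma.gen — its inputs' values are unchanged, so it reuses its cache.

Marked dirty: alpha.gen, amber.gen, assets.gen, gamma.gen, north.gen, router.gen, schema.gen, stats.gen, utils.gen, west.gen.
Target commands that run: amber.gen, assets.gen, router.gen, schema.gen, utils.gen, west.gen — 6 in total.
Checked but reused from cache: alpha.gen, gamma.gen, north.gen, stats.gen.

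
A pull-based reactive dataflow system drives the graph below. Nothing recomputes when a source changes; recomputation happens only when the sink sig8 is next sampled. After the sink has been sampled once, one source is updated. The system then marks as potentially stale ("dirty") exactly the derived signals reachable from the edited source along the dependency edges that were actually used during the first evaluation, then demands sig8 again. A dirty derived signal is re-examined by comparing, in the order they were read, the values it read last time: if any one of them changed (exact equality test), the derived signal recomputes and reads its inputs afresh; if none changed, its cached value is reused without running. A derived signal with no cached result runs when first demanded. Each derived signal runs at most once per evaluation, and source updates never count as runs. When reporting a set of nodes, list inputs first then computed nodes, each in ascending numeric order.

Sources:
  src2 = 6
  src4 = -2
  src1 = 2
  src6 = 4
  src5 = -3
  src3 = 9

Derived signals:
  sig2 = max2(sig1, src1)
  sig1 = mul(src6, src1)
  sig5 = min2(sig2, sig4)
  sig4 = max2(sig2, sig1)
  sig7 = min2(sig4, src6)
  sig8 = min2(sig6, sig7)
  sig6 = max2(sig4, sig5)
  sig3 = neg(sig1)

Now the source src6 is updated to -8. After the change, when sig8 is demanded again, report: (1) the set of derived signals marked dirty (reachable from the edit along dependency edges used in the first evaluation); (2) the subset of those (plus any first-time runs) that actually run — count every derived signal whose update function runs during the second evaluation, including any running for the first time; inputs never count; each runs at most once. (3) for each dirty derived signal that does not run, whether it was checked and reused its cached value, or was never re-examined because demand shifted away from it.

First evaluation (everything demanded from the output):
  sig1 = mul(4, 2) = 8
  sig2 = max2(8, 2) = 8
  sig4 = max2(8, 8) = 8
  sig5 = min2(8, 8) = 8
  sig6 = max2(8, 8) = 8
  sig7 = min2(8, 4) = 4
  sig8 = min2(8, 4) = 4

Propagation after the edit:
  sig1: runs — src6 4->-8; result -16.
  sig2: runs — sig1 8->-16; result 2.
  sig4: runs — sig2 8->2; sig1 8->-16; result 2.
  sig5: runs — sig2 8->2; sig4 8->2; result 2.
  sig6: runs — sig4 8->2; sig5 8->2; result 2.
  sig7: runs — sig4 8->2; src6 4->-8; result -8.
  sig8: runs — sig6 8->2; sig7 4->-8; result -8.

Marked dirty: sig1, sig2, sig4, sig5, sig6, sig7, sig8.
Derived signals that run: sig1, sig2, sig4, sig5, sig6, sig7, sig8 — 7 in total.
Every dirty derived signal ran.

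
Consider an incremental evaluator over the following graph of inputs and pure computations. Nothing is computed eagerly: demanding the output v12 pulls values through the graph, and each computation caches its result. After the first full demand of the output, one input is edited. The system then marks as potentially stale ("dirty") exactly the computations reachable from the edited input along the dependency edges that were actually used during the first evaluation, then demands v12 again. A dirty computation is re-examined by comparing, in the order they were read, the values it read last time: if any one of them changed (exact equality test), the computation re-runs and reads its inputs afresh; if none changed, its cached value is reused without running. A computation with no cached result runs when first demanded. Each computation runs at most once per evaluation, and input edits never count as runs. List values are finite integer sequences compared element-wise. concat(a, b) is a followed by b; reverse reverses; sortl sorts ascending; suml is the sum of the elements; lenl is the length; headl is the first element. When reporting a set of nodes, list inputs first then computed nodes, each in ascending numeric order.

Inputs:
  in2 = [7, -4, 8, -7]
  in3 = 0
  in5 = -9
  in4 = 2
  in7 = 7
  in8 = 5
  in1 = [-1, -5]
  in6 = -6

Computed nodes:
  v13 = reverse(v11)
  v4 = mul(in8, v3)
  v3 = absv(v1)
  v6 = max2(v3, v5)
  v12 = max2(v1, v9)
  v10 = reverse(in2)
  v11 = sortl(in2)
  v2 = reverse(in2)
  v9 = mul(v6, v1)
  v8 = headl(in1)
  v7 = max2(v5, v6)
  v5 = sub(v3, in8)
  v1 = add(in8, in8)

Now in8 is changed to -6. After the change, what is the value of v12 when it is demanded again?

v12 now evaluates to -12.

Initial pass — values computed on the first demand:
  v1 = add(5, 5) = 10
  v3 = absv(10) = 10
  v5 = sub(10, 5) = 5
  v6 = max2(10, 5) = 10
  v9 = mul(10, 10) = 100
  v12 = max2(10, 100) = 100

Second demand — change propagation:
  v1: re-runs because in8 5->-6; in8 5->-6; new result -12.
  v3: re-runs because v1 10->-12; new result 12.
  v5: re-runs because v3 10->12; in8 5->-6; new result 18.
  v6: re-runs because v3 10->12; v5 5->18; new result 18.
  v9: re-runs because v6 10->18; v1 10->-12; new result -216.
  v12: re-runs because v1 10->-12; v9 100->-216; new result -12.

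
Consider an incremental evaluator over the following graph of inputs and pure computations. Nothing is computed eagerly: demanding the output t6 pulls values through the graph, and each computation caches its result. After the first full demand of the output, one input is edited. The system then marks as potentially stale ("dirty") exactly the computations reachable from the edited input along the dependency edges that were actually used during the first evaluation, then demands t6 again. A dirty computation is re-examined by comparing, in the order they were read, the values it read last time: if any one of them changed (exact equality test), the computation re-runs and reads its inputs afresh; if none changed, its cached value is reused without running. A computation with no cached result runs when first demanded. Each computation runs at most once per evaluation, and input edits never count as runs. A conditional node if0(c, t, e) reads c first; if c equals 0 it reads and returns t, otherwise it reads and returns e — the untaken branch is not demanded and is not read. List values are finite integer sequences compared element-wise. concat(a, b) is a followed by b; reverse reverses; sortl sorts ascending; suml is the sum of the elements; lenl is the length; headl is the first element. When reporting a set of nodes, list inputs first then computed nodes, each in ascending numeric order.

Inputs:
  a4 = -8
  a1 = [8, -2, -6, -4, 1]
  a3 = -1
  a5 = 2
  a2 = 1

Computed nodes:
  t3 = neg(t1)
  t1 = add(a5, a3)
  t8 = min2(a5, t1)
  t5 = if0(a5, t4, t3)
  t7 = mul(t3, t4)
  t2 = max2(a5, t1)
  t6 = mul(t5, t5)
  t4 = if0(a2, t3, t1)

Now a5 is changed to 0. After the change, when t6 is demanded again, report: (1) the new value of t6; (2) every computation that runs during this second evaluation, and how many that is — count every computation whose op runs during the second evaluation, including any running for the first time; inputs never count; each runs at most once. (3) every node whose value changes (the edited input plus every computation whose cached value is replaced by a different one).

t6 now evaluates to 1.
Run set: t1, t4, t5 (3 run).
Changed values: a5, t1.
The important point: the flipped condition redirects demand; t3 is left stale, never re-checked.

Initial pass — values computed on the first demand:
  t1 = add(2, -1) = 1
  t3 = neg(1) = -1
  t5 = if0(a5=2 -> else branch t3) = -1
  t6 = mul(-1, -1) = 1

Second demand — change propagation:
  t1: re-runs because a5 2->0; new result -1.
  t3: dirty yet unreached — the second evaluation never asks for it.
  t4: newly demanded (no cache) — executes and yields -1.
  t5: re-runs because a5 2->0; new result -1 (unchanged).
  t6: re-examined; everything it read last time is the same (t5 unchanged, t5 unchanged) — cache 1 kept, no run.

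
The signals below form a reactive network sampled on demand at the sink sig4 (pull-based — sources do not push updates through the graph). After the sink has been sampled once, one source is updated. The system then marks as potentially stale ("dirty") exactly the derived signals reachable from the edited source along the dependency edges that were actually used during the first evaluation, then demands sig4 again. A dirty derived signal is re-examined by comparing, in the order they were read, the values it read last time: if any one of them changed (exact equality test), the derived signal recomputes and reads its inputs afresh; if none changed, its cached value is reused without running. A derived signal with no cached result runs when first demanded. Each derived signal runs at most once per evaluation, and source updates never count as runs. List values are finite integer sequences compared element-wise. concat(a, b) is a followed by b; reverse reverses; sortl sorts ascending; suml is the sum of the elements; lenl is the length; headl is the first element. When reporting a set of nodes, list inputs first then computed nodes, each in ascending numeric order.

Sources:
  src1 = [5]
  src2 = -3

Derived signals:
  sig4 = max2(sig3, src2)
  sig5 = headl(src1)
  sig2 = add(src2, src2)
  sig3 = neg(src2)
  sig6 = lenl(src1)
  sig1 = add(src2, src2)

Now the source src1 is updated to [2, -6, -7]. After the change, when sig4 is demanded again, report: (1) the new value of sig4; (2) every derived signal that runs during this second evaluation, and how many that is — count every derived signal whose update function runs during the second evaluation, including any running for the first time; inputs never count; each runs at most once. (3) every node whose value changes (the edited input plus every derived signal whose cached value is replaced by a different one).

Initial pass — values computed on the first demand:
  sig3 = neg(-3) = 3
  sig4 = max2(3, -3) = 3

Second demand — change propagation:
  no demanded computation ever read src1, so the edit dirties nothing and nothing runs.

The important point: nothing the output needs ever reads src1, so the edit is invisible to it.

sig4 now evaluates to 3.
Run set: none (0 run).
Changed values: src1.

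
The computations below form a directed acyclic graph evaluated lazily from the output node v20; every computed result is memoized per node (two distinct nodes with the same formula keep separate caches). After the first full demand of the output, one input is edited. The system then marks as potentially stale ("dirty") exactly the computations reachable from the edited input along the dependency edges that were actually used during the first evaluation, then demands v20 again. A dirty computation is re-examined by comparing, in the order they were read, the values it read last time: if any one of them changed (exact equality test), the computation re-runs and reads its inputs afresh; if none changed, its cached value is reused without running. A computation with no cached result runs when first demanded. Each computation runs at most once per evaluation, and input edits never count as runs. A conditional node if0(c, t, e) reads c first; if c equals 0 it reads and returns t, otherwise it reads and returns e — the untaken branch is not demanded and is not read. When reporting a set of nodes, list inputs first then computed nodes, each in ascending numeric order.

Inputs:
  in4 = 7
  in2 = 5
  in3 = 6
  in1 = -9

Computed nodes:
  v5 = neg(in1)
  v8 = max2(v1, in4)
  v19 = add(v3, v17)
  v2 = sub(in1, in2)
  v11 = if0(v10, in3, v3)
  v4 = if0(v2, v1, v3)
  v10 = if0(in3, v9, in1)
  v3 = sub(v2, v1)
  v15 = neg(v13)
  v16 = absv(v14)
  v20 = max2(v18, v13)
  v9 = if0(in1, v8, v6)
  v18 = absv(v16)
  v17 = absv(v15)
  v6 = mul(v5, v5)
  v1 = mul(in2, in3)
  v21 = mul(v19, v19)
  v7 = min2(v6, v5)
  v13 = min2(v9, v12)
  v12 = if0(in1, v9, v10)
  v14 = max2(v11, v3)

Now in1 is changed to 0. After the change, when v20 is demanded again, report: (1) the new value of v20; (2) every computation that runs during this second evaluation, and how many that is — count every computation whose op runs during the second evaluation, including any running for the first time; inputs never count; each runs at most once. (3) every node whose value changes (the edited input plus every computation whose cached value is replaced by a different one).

Demanding v20 again yields 30.
12 computations run: v2, v3, v8, v9, v10, v11, v12, v13, v14, v16, v18, v20.
The nodes whose values change: in1, v2, v3, v9, v10, v11, v12, v13, v14, v16, v18, v20.
Note the branch switch — demand abandons v5, v6, which are never re-examined.

First demand of the output computes:
  v1 = mul(5, 6) = 30
  v2 = sub(-9, 5) = -14
  v3 = sub(-14, 30) = -44
  v5 = neg(-9) = 9
  v6 = mul(9, 9) = 81
  v9 = if0(in1=-9 -> else branch v6) = 81
  v10 = if0(in3=6 -> else branch in1) = -9
  v11 = if0(v10=-9 -> else branch v3) = -44
  v12 = if0(in1=-9 -> else branch v10) = -9
  v13 = min2(81, -9) = -9
  v14 = max2(-44, -44) = -44
  v16 = absv(-44) = 44
  v18 = absv(44) = 44
  v20 = max2(44, -9) = 44

After the edit, cleaning proceeds:
  v2: a read changed (in1 -9->0) — executes, giving -5.
  v3: a read changed (v2 -14->-5) — executes, giving -35.
  v5: stays stale; no demand reaches it after the flip.
  v6: stays stale; no demand reaches it after the flip.
  v8: had never run; runs now, result 30.
  v9: a read changed (in1 -9->0) — executes, giving 30.
  v10: a read changed (in1 -9->0) — executes, giving 0.
  v11: a read changed (v10 -9->0; v3 -44->-35) — executes, giving 6.
  v12: a read changed (in1 -9->0; v10 -9->0) — executes, giving 30.
  v13: a read changed (v9 81->30; v12 -9->30) — executes, giving 30.
  v14: a read changed (v11 -44->6; v3 -44->-35) — executes, giving 6.
  v16: a read changed (v14 -44->6) — executes, giving 6.
  v18: a read changed (v16 44->6) — executes, giving 6.
  v20: a read changed (v18 44->6; v13 -9->30) — executes, giving 30.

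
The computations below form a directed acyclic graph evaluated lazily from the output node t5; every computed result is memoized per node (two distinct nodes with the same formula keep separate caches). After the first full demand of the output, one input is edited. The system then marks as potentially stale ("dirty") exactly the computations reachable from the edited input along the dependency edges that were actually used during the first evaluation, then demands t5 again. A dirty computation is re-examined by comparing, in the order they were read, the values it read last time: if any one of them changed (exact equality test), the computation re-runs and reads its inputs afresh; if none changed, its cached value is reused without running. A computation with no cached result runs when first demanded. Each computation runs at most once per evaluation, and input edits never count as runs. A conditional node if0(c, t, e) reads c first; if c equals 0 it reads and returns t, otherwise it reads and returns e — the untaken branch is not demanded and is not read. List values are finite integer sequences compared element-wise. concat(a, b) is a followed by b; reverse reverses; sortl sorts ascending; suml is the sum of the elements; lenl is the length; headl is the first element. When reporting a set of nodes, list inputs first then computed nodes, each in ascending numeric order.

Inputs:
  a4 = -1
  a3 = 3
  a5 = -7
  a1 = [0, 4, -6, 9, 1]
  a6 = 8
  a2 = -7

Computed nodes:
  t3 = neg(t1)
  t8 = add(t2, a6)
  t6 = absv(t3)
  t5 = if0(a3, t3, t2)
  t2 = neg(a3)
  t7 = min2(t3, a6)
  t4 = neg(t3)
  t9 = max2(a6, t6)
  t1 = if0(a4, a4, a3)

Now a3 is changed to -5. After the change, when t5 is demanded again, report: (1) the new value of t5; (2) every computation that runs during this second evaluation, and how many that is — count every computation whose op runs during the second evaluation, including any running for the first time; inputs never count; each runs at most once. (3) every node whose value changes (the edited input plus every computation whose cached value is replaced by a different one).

Demanding t5 again yields 5.
2 computations run: t2, t5.
The nodes whose values change: a3, t2, t5.

First demand of the output computes:
  t2 = neg(3) = -3
  t5 = if0(a3=3 -> else branch t2) = -3

After the edit, cleaning proceeds:
  t2: a read changed (a3 3->-5) — executes, giving 5.
  t5: a read changed (a3 3->-5; t2 -3->5) — executes, giving 5.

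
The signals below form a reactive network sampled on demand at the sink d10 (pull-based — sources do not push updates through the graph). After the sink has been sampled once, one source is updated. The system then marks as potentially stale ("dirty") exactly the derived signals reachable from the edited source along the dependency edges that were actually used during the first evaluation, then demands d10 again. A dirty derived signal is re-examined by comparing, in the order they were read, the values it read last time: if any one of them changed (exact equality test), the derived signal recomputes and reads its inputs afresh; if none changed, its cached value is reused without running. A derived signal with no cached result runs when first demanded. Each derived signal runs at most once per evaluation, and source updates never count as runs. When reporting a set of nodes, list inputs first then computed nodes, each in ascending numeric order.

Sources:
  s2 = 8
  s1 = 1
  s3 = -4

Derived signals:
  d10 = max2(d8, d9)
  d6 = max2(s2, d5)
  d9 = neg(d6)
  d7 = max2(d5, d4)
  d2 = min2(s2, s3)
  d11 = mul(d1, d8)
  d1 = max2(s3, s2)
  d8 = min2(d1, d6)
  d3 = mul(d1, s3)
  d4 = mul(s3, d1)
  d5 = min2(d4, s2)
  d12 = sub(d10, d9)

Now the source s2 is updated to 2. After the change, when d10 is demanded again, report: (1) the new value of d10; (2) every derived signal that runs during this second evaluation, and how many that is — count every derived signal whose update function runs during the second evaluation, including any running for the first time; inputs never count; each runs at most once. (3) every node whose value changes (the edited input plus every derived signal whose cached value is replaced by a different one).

d10 now evaluates to 2.
Run set: d1, d4, d5, d6, d8, d9, d10 (7 run).
Changed values: s2, d1, d4, d5, d6, d8, d9, d10.

Initial pass — values computed on the first demand:
  d1 = max2(-4, 8) = 8
  d4 = mul(-4, 8) = -32
  d5 = min2(-32, 8) = -32
  d6 = max2(8, -32) = 8
  d8 = min2(8, 8) = 8
  d9 = neg(8) = -8
  d10 = max2(8, -8) = 8

Second demand — change propagation:
  d1: re-runs because s2 8->2; new result 2.
  d4: re-runs because d1 8->2; new result -8.
  d5: re-runs because d4 -32->-8; s2 8->2; new result -8.
  d6: re-runs because s2 8->2; d5 -32->-8; new result 2.
  d8: re-runs because d1 8->2; d6 8->2; new result 2.
  d9: re-runs because d6 8->2; new result -2.
  d10: re-runs because d8 8->2; d9 -8->-2; new result 2.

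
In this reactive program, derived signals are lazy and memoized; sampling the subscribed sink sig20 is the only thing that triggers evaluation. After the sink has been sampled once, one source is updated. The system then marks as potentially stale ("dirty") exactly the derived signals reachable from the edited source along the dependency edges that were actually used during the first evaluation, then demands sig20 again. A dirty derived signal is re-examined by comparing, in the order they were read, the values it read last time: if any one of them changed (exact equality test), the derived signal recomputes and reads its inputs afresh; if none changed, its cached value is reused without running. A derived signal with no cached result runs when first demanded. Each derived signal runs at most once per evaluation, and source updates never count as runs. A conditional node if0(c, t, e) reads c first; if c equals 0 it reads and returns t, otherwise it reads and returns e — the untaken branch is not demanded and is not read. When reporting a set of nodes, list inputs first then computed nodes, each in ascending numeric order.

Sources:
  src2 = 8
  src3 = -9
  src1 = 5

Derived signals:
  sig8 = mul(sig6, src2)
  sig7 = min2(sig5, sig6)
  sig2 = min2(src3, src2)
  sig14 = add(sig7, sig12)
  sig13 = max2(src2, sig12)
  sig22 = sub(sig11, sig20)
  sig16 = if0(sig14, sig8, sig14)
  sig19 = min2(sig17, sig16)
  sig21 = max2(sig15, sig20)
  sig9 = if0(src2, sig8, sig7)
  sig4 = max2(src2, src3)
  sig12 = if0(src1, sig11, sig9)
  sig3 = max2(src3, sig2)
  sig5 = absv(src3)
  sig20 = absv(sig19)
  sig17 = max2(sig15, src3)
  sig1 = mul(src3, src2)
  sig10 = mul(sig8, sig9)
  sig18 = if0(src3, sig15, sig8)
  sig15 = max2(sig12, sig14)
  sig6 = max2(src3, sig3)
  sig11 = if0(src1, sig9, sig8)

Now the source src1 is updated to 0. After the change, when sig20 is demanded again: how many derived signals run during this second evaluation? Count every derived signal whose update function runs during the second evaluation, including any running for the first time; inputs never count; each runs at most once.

First demand of the output computes:
  sig2 = min2(-9, 8) = -9
  sig3 = max2(-9, -9) = -9
  sig5 = absv(-9) = 9
  sig6 = max2(-9, -9) = -9
  sig7 = min2(9, -9) = -9
  sig9 = if0(src2=8 -> else branch sig7) = -9
  sig12 = if0(src1=5 -> else branch sig9) = -9
  sig14 = add(-9, -9) = -18
  sig15 = max2(-9, -18) = -9
  sig16 = if0(sig14=-18 -> else branch sig14) = -18
  sig17 = max2(-9, -9) = -9
  sig19 = min2(-9, -18) = -18
  sig20 = absv(-18) = 18

After the edit, cleaning proceeds:
  sig11: had never run; runs now, result -9.
  sig12: a read changed (src1 5->0) — executes, giving -9 — identical to its old value.
  sig14: dirty, but its reads are unchanged (sig7 unchanged, sig12 unchanged); cached -18 stands.
  sig15: dirty, but its reads are unchanged (sig12 unchanged, sig14 unchanged); cached -9 stands.
  sig16: dirty, but its reads are unchanged (sig14 unchanged, sig14 unchanged); cached -18 stands.
  sig17: dirty, but its reads are unchanged (sig15 unchanged, src3 unchanged); cached -9 stands.
  sig19: dirty, but its reads are unchanged (sig17 unchanged, sig16 unchanged); cached -18 stands.
  sig20: dirty, but its reads are unchanged (sig19 unchanged); cached 18 stands.

Note the branch switch — sig11 had no cache and runs now for the first time.

2 derived signals run: sig11, sig12.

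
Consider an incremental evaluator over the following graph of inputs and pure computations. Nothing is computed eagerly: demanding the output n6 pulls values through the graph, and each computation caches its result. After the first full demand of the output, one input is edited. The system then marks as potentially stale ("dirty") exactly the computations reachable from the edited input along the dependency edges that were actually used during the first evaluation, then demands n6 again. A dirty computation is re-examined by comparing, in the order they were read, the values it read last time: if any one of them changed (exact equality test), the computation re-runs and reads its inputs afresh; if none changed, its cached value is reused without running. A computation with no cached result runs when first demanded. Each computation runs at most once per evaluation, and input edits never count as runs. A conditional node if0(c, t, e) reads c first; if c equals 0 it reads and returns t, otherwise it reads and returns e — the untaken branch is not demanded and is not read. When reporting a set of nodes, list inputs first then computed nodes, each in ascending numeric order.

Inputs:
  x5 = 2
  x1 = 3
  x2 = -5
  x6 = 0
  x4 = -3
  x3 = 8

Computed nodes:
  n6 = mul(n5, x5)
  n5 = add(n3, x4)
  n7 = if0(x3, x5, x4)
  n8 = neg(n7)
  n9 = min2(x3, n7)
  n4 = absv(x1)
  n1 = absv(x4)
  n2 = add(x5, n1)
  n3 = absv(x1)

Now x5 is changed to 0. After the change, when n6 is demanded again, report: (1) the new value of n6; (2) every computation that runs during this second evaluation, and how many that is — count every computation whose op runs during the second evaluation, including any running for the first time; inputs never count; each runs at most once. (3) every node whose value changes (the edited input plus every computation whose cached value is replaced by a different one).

n6 now evaluates to 0.
Run set: n6 (1 run).
Changed values: x5.

Initial pass — values computed on the first demand:
  n3 = absv(3) = 3
  n5 = add(3, -3) = 0
  n6 = mul(0, 2) = 0

Second demand — change propagation:
  n6: re-runs because x5 2->0; new result 0 (unchanged).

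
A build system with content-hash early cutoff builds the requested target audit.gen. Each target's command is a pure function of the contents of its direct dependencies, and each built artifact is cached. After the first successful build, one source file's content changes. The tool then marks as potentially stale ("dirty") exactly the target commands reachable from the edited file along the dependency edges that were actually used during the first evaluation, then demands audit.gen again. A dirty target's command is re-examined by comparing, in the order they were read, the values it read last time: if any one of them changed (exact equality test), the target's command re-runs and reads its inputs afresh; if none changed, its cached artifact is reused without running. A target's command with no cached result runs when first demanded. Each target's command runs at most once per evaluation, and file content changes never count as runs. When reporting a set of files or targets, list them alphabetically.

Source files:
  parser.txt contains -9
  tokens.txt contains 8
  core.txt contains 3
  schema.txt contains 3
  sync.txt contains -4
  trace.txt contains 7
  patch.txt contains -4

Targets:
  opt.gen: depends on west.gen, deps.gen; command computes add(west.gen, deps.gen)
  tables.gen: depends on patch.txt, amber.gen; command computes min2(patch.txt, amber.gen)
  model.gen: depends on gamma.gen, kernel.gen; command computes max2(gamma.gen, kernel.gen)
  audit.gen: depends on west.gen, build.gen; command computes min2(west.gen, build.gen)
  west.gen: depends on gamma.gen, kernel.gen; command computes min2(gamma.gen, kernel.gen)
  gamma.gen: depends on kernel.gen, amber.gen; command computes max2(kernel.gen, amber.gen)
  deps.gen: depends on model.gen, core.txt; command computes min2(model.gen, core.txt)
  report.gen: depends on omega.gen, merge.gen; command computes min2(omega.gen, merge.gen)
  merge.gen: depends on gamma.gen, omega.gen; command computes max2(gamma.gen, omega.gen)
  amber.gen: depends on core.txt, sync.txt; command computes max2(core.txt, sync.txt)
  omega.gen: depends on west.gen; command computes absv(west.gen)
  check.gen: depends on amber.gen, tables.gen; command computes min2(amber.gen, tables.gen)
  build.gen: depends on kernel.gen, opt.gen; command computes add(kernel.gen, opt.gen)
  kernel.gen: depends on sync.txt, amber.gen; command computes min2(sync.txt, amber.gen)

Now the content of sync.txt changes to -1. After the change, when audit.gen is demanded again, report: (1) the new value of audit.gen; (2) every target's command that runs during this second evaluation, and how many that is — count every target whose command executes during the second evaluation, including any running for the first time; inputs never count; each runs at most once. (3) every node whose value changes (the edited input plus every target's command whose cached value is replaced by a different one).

New value of audit.gen: -1.
Target commands that run: amber.gen, audit.gen, build.gen, gamma.gen, kernel.gen, model.gen, opt.gen, west.gen — 8 in total.
Values that change: audit.gen, build.gen, kernel.gen, opt.gen, sync.txt, west.gen.
Key observation: the cutoff stops propagation at deps.gen — its inputs' values are unchanged, so it reuses its cache.

First evaluation (everything demanded from the output):
  amber.gen = max2(3, -4) = 3
  kernel.gen = min2(-4, 3) = -4
  gamma.gen = max2(-4, 3) = 3
  model.gen = max2(3, -4) = 3
  deps.gen = min2(3, 3) = 3
  west.gen = min2(3, -4) = -4
  opt.gen = add(-4, 3) = -1
  build.gen = add(-4, -1) = -5
  audit.gen = min2(-4, -5) = -5

Propagation after the edit:
  amber.gen: runs — sync.txt -4->-1; result 3 (same value as before).
  kernel.gen: runs — sync.txt -4->-1; result -1.
  gamma.gen: runs — kernel.gen -4->-1; result 3 (same value as before).
  model.gen: runs — kernel.gen -4->-1; result 3 (same value as before).
  deps.gen: checked — values it read are unchanged (model.gen unchanged, core.txt unchanged); reused cached 3 without running.
  west.gen: runs — kernel.gen -4->-1; result -1.
  opt.gen: runs — west.gen -4->-1; result 2.
  build.gen: runs — kernel.gen -4->-1; opt.gen -1->2; result 1.
  audit.gen: runs — west.gen -4->-1; build.gen -5->1; result -1.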